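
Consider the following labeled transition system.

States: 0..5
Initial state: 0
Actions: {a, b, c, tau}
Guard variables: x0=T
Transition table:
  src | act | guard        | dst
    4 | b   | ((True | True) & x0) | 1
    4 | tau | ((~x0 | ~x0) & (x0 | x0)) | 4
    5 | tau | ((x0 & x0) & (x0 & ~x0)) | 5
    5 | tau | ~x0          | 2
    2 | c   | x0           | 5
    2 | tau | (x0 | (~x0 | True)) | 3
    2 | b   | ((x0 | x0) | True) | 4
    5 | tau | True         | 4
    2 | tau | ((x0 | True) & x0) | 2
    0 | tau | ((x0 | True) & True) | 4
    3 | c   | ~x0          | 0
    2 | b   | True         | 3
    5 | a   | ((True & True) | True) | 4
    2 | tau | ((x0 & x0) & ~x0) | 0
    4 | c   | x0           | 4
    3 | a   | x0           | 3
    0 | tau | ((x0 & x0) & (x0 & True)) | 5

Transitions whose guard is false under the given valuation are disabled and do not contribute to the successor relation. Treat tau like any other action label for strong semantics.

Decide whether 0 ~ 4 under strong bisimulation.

Compute ~ classes (split until stable):
  π0 = {{0,1,2,3,4,5}}
  π1 = {{0},{1},{2},{3},{4},{5}}
stable after 2 split(s): 6 block(s)
class of 0: {0}; class of 4: {4}

Answer: NOT BISIMILAR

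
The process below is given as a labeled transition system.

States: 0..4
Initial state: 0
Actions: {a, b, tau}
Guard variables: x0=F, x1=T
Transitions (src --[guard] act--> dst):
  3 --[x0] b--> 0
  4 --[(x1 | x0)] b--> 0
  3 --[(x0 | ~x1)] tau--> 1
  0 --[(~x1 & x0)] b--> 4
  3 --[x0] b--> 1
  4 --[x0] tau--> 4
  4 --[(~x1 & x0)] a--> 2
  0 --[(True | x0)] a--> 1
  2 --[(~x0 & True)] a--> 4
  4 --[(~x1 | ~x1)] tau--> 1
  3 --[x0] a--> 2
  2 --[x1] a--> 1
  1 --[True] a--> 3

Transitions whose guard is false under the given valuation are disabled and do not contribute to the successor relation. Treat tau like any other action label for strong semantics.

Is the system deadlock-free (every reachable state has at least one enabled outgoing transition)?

Answer: DEADLOCK at state 3

Analysis:
R = {0,1,3}
  0: a→1  [1 out]
  1: a→3  [1 out]
  3: ∅  [no exit]
trace reaching 3: a·a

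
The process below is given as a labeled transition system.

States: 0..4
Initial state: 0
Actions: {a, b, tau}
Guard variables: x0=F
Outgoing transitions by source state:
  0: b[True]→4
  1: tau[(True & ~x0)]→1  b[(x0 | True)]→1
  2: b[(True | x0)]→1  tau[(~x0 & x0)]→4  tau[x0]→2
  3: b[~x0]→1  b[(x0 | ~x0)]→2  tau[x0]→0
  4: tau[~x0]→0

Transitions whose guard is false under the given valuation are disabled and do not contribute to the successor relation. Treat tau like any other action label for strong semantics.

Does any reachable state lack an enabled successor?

Reach set: {0,4}
  0: b→4  [deg 1]
  4: tau→0  [deg 1]

Answer: DEADLOCK-FREE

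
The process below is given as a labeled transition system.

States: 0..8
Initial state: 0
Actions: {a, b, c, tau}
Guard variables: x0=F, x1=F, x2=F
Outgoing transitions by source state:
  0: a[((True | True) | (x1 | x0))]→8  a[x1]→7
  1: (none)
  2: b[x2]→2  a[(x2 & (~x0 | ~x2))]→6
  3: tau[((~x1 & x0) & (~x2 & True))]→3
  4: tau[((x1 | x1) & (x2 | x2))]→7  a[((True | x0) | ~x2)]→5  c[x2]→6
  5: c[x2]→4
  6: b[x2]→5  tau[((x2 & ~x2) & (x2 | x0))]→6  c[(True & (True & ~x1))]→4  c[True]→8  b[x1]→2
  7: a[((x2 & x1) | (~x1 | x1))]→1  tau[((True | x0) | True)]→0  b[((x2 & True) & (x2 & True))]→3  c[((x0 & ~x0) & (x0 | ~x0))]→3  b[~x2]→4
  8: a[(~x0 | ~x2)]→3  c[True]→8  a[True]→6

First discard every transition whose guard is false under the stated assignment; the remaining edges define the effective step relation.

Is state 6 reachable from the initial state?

10 transition(s) survive guard evaluation.
depth 0: {0}
depth 1: {8}  total {0,8}
depth 2: {3,6}  total {0,3,6,8}
depth 3: {4}  total {0,3,4,6,8}
depth 4: {5}  total {0,3,4,5,6,8}
R = {0,3,4,5,6,8}
witness 6: a·a

Answer: REACHABLE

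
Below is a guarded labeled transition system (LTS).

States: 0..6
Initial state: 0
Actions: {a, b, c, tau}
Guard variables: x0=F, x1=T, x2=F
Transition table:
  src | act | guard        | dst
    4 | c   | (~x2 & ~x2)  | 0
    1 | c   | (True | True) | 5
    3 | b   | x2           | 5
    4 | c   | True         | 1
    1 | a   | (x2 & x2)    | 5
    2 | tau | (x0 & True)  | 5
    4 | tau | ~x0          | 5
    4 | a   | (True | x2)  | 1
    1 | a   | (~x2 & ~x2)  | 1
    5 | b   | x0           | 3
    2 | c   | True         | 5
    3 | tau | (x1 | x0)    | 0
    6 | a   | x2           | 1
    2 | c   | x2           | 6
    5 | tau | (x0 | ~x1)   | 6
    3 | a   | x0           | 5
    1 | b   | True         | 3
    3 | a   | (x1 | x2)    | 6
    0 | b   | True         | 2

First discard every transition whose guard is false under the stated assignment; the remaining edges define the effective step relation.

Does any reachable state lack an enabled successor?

R = {0,2,5}
  0: b→2  [1 exit(s)]
  2: c→5  [1 exit(s)]
  5: ∅  [deadlock]
trace reaching 5: b·c

Answer: DEADLOCK at state 5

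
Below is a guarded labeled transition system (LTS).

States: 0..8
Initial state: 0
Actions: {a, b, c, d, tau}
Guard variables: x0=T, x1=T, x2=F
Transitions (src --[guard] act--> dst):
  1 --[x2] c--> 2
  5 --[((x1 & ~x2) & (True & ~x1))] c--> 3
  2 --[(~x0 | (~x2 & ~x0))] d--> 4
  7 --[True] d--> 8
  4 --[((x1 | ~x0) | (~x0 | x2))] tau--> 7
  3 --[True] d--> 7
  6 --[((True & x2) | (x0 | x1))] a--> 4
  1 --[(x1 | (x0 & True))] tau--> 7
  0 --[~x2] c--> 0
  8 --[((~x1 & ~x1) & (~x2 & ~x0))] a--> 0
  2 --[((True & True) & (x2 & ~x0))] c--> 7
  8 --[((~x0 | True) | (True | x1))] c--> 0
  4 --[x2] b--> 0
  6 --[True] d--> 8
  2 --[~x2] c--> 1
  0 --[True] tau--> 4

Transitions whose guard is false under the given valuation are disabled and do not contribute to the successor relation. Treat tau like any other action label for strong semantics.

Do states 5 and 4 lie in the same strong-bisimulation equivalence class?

Compute ~ classes (split until stable):
  round 0: {{0,1,2,3,4,5,6,7,8}}
  round 1: {{0},{1,4},{2,8},{3,7},{5},{6}}
  round 2: {{0},{1,4},{2},{3},{5},{6},{7},{8}}
stable after 3 split(s): 8 block(s)
5∈{5}, 4∈{1,4}

Answer: NOT BISIMILAR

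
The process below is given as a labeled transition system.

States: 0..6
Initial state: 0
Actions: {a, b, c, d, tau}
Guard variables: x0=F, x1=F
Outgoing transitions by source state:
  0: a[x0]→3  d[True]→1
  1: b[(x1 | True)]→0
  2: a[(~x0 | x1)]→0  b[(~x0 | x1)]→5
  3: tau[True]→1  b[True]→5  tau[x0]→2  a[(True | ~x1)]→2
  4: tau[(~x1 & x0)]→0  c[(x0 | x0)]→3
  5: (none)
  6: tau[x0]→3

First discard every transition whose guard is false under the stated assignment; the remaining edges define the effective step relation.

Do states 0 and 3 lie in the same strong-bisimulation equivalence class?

Compute ~ classes (split until stable):
  P[0] = {{0,1,2,3,4,5,6}}
  P[1] = {{0},{1},{2},{3},{4,5,6}}
5 equivalence class(es) (converged in 2)
class of 0: {0}; class of 3: {3}

Answer: NOT BISIMILAR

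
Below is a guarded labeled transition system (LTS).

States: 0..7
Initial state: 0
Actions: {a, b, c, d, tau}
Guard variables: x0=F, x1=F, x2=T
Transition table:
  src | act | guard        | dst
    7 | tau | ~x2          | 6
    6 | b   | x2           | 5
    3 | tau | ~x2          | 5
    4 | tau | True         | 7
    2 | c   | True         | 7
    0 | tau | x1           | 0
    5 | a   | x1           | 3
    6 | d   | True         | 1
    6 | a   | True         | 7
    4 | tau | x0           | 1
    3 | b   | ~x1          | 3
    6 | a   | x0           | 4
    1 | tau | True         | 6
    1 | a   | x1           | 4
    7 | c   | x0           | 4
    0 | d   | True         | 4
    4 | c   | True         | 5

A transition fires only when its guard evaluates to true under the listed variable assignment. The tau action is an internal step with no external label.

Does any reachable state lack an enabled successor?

Answer: DEADLOCK at state 5

Trace:
Reachable = {0,4,5,7}
  0: d→4  [1 out]
  4: c→5  tau→7  [2 out]
  5: ∅  [STUCK]
  7: ∅  [STUCK]
Path to 5: d·c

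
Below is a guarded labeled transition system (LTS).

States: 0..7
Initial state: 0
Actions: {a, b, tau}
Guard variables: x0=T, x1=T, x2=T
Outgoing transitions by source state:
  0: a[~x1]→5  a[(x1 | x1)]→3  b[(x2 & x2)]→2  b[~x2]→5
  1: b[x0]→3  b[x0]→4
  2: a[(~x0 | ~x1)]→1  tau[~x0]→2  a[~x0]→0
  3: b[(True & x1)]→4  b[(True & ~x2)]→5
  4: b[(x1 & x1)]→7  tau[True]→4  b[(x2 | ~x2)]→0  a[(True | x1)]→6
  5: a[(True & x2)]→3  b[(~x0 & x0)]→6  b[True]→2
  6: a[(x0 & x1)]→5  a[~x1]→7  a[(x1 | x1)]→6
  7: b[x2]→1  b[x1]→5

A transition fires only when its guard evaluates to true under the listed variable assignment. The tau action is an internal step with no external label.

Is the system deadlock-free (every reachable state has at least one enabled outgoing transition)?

R = {0,1,2,3,4,5,6,7}
  0: a→3  b→2  [2 out]
  1: b→3  b→4  [2 out]
  2: ∅  [deadlock]
  3: b→4  [1 out]
  4: a→6  b→0  b→7  tau→4  [4 out]
  5: a→3  b→2  [2 out]
  6: a→5  a→6  [2 out]
  7: b→1  b→5  [2 out]
witness 2: b

Answer: DEADLOCK at state 2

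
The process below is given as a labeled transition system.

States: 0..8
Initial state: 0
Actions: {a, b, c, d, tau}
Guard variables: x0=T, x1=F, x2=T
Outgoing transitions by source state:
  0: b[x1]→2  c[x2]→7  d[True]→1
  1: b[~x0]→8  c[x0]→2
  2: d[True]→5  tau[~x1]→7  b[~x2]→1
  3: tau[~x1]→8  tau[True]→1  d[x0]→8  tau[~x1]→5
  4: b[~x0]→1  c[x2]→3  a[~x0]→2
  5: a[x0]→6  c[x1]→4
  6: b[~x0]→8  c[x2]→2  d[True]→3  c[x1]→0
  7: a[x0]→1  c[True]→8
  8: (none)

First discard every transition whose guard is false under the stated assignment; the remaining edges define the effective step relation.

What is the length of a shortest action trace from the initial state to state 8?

Answer: 2

Trace:
Breadth-first toward 8:
  depth 0: {0}
  depth 1: {1,7}
  depth 2: {2,8}
depth(8)=2, e.g. c·c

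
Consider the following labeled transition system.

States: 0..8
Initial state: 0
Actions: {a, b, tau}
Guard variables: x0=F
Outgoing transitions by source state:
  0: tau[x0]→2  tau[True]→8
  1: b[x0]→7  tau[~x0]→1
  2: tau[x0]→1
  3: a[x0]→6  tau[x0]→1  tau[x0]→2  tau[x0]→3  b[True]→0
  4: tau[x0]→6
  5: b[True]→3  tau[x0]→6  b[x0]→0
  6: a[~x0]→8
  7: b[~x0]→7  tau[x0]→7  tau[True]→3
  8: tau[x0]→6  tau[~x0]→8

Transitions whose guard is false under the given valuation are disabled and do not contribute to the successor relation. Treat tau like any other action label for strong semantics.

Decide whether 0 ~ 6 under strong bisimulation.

Bisimulation quotient by refinement:
  round 0: {{0,1,2,3,4,5,6,7,8}}
  round 1: {{0,1,8},{2,4},{3,5},{6},{7}}
  round 2: {{0,1,8},{2,4},{3},{5},{6},{7}}
6 equivalence class(es) (converged in 3)
0∈{0,1,8}, 6∈{6}

Answer: NOT BISIMILAR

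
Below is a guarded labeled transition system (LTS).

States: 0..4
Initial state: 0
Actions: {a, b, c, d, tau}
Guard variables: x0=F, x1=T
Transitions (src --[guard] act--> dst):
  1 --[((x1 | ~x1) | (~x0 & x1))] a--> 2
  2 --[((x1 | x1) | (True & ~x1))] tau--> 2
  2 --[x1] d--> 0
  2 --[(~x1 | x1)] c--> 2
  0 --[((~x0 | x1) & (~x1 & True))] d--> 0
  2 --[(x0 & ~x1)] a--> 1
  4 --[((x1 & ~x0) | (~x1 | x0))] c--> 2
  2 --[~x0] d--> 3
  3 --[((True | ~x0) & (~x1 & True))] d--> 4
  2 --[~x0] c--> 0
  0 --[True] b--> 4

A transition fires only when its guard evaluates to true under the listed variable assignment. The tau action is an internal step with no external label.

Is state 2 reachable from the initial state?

Guard filter leaves 8 enabled edge(s).
L0 = {0}
L1 = {4}  now seen {0,4}
L2 = {2}  now seen {0,2,4}
L3 = {3}  now seen {0,2,3,4}
R = {0,2,3,4}
witness 2: b·c

Answer: REACHABLE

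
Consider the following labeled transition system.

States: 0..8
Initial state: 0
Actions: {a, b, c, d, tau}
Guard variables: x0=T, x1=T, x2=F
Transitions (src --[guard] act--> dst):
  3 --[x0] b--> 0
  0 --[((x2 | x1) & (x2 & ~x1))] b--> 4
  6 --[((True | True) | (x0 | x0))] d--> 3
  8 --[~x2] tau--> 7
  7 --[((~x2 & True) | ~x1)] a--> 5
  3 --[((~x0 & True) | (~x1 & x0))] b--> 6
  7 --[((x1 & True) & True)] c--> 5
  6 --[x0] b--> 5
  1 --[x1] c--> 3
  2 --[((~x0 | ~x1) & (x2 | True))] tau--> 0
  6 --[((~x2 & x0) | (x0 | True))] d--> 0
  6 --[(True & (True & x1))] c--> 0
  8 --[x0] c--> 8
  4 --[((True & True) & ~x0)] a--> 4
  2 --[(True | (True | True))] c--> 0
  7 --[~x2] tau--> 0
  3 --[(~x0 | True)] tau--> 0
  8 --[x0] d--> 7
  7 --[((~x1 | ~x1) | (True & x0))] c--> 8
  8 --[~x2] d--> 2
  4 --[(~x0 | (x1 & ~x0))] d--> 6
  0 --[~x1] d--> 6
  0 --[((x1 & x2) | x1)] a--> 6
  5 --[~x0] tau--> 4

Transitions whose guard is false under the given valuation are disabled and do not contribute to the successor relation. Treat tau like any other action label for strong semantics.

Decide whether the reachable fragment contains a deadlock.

R = {0,3,5,6}
  0: a→6  [1 out]
  3: b→0  tau→0  [2 out]
  5: ∅  [deadlock]
  6: b→5  c→0  d→0  d→3  [4 out]
trace reaching 5: a·b

Answer: DEADLOCK at state 5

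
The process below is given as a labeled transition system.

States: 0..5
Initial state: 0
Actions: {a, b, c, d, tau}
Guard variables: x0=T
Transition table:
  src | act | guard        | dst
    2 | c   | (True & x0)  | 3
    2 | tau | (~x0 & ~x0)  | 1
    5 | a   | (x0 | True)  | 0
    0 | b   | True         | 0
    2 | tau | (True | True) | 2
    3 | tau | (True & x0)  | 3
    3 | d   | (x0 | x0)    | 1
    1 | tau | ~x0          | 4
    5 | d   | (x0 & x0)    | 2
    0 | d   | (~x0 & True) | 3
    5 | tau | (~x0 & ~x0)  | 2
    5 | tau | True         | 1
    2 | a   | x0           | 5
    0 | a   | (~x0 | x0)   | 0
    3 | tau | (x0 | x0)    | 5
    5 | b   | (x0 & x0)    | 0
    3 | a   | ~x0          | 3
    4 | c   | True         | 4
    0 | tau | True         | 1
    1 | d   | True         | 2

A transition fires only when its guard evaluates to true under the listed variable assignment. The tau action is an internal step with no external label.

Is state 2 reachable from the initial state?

After dropping false guards: 15 live edges.
Layer 0: {0}
Layer 1: {1}  total {0,1}
Layer 2: {2}  total {0,1,2}
Layer 3: {3,5}  total {0,1,2,3,5}
Reachable = {0,1,2,3,5}
Path to 2: tau·d

Answer: REACHABLE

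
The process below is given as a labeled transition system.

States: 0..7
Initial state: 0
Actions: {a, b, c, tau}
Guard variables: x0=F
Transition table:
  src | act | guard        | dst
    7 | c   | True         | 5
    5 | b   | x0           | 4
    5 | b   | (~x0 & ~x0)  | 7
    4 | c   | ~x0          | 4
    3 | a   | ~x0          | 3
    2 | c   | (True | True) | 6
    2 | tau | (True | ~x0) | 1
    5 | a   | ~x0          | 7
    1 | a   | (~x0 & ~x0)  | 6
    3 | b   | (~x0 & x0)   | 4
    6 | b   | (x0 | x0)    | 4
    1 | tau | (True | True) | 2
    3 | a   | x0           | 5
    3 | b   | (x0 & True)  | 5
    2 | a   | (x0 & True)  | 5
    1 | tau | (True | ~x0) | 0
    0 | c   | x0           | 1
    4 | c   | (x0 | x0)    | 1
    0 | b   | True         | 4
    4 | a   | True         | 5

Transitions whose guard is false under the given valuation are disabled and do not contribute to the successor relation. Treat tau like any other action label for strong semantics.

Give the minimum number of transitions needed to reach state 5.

Breadth-first toward 5:
  L0 = {0}
  L1 = {4}
  L2 = {5}
5 enters at depth 2; path b·a

Answer: 2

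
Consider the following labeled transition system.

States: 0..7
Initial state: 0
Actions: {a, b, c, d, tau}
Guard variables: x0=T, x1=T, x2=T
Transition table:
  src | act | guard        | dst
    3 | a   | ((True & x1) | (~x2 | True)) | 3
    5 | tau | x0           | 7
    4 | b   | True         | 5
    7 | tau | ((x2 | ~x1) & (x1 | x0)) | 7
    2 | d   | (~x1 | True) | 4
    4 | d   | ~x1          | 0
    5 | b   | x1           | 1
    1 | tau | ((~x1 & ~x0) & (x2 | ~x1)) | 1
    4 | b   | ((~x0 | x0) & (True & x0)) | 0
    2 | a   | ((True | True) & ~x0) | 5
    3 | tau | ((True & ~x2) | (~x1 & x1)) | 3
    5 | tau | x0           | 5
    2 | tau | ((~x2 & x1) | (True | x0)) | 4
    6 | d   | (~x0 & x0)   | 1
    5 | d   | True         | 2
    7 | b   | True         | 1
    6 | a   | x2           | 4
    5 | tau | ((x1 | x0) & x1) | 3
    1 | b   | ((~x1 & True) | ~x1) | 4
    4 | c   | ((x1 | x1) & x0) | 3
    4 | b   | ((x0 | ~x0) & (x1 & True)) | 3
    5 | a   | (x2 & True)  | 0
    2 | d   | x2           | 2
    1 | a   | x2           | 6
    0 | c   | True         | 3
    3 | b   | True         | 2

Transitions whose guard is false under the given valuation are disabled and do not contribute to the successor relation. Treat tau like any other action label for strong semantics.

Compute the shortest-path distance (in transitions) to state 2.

BFS to 2:
  depth 0: {0}
  depth 1: {3}
  depth 2: {2}
2 enters at depth 2; path c·b

Answer: 2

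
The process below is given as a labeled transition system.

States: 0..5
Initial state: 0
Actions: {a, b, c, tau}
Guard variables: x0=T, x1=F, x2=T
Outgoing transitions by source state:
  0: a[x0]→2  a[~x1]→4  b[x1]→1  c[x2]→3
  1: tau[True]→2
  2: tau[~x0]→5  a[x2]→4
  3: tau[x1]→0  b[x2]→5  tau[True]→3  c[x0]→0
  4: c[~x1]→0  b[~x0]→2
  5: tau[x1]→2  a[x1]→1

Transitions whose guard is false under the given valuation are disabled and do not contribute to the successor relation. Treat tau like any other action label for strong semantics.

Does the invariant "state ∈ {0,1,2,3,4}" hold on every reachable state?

Answer: INVARIANT VIOLATED at state 5

Analysis:
Allowed set {0,1,2,3,4}
Reachable = {0,2,3,4,5}
  0: ok
  2: ok
  3: ok
  4: ok
  5: ✗ unsafe
witness against invariant: c·b → 5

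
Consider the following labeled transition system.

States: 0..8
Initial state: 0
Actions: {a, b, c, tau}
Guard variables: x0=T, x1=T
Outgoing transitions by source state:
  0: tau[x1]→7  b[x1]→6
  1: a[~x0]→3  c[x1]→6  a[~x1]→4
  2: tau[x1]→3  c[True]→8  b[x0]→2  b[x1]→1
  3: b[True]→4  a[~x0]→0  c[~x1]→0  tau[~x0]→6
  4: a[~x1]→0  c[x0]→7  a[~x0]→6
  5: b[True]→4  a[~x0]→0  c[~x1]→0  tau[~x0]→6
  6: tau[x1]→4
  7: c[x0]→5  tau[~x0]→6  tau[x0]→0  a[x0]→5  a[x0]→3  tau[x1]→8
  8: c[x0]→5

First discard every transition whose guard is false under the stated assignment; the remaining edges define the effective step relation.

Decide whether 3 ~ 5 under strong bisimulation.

Bisimulation quotient by refinement:
  π0 = {{0,1,2,3,4,5,6,7,8}}
  π1 = {{0},{1,4,8},{2},{3,5},{6},{7}}
  π2 = {{0},{1},{2},{3,5},{4},{6},{7},{8}}
8 equivalence class(es) (converged in 3)
class of 3: {3,5}; class of 5: {3,5}

Answer: BISIMILAR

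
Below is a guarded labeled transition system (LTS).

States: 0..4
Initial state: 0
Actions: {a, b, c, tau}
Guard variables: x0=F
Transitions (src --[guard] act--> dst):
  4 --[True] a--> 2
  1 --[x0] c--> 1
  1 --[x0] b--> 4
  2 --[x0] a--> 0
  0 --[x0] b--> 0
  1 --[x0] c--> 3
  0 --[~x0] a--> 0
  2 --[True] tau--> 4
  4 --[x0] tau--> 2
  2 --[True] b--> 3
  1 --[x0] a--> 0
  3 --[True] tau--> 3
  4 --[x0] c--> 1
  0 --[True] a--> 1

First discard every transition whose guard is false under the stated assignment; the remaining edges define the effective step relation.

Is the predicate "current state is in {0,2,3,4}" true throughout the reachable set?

Answer: INVARIANT VIOLATED at state 1

Working:
Allowed set {0,2,3,4}
Reachable = {0,1}
  0: ok
  1: ✗ unsafe
witness against invariant: a → 1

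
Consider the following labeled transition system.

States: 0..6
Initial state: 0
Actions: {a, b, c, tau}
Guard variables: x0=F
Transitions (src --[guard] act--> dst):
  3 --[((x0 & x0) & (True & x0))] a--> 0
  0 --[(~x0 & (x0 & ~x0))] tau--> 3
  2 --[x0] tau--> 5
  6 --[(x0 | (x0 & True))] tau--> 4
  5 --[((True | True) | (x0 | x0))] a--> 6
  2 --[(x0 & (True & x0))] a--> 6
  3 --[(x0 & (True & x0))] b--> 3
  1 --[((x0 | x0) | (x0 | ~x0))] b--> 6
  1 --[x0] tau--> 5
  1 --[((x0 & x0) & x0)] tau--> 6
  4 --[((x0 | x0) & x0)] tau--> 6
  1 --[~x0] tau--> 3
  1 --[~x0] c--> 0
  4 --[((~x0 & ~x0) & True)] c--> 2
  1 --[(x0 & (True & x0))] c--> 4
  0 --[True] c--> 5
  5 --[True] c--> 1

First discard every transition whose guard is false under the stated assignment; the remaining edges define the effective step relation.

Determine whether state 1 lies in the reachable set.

Answer: REACHABLE

Analysis:
After dropping false guards: 7 live edges.
Layer 0: {0}
Layer 1: {5}  total {0,5}
Layer 2: {1,6}  total {0,1,5,6}
Layer 3: {3}  total {0,1,3,5,6}
R = {0,1,3,5,6}
witness 1: c·c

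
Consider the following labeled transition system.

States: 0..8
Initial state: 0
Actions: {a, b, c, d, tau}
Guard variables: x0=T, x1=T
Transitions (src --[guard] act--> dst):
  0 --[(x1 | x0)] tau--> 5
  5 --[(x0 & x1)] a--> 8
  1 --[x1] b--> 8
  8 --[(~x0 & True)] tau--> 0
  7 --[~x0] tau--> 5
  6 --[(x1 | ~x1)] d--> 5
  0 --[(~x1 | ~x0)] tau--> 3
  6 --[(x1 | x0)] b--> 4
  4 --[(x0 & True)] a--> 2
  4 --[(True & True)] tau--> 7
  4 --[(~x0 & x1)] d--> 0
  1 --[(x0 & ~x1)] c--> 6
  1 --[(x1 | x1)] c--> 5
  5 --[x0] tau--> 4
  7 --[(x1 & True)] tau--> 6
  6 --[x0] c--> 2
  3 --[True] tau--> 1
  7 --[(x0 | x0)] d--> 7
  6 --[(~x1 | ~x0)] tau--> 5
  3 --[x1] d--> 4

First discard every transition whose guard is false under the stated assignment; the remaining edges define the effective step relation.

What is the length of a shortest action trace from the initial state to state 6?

Answer: 4

Trace:
Layered search for 6:
  Layer 0: {0}
  Layer 1: {5}
  Layer 2: {4,8}
  Layer 3: {2,7}
  Layer 4: {6}
6 enters at depth 4; path tau·tau·tau·tau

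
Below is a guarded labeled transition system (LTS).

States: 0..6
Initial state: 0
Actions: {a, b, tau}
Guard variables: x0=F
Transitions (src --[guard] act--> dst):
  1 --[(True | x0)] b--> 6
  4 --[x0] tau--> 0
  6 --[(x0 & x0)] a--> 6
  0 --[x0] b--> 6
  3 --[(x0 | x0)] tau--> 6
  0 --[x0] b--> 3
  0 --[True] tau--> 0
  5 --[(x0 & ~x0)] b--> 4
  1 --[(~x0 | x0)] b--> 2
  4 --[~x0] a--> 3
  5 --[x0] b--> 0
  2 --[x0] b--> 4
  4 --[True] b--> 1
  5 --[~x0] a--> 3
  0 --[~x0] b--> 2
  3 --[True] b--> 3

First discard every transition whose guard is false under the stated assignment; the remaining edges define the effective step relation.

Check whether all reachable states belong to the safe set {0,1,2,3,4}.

Inv-set: {0,1,2,3,4}
R = {0,2}
  0: ✓
  2: ✓

Answer: INVARIANT HOLDS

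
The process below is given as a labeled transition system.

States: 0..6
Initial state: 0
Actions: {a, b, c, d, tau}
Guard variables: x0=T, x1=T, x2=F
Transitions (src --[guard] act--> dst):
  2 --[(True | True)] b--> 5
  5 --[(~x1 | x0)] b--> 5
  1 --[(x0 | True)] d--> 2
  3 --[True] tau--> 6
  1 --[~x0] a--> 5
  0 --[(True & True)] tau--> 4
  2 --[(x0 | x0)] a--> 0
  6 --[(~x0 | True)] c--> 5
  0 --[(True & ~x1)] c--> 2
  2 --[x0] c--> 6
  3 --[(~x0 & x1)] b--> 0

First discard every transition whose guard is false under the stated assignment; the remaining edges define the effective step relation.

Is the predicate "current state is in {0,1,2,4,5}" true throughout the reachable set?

Safe = {0,1,2,4,5}
R = {0,4}
  0: ✓
  4: ✓

Answer: INVARIANT HOLDS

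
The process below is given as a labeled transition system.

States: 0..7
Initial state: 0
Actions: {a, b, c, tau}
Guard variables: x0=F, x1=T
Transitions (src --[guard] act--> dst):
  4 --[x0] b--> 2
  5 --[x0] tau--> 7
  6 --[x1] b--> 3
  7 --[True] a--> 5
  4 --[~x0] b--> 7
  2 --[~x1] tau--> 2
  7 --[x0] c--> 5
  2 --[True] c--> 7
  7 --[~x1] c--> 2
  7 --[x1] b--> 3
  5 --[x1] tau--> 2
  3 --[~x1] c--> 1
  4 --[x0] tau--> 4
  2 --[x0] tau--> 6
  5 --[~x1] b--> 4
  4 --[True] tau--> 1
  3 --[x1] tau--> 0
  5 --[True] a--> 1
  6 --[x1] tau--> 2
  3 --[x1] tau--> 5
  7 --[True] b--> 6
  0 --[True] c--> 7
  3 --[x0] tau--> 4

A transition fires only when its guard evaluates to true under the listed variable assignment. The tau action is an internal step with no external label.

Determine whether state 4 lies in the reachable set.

Answer: UNREACHABLE

Working:
Guard filter leaves 13 enabled edge(s).
depth 0: {0}
depth 1: {7}  cumulative {0,7}
depth 2: {3,5,6}  cumulative {0,3,5,6,7}
depth 3: {1,2}  cumulative {0,1,2,3,5,6,7}
R = {0,1,2,3,5,6,7}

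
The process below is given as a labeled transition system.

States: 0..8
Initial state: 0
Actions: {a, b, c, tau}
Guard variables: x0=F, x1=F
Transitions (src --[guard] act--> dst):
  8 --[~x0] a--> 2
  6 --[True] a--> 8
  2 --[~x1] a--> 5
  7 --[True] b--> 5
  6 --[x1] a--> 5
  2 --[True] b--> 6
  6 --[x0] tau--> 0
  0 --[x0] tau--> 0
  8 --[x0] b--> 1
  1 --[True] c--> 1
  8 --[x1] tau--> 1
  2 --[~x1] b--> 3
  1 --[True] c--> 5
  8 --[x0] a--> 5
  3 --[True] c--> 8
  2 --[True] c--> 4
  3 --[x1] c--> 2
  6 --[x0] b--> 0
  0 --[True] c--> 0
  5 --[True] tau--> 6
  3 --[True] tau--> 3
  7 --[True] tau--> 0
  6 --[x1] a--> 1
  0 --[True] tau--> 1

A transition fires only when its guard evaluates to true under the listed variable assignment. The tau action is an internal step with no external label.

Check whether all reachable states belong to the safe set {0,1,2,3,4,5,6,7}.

Safe = {0,1,2,3,4,5,6,7}
Reach set: {0,1,2,3,4,5,6,8}
  0: safe
  1: safe
  2: safe
  3: safe
  4: safe
  5: safe
  6: safe
  8: VIOLATES
witness against invariant: tau·c·tau·a → 8

Answer: INVARIANT VIOLATED at state 8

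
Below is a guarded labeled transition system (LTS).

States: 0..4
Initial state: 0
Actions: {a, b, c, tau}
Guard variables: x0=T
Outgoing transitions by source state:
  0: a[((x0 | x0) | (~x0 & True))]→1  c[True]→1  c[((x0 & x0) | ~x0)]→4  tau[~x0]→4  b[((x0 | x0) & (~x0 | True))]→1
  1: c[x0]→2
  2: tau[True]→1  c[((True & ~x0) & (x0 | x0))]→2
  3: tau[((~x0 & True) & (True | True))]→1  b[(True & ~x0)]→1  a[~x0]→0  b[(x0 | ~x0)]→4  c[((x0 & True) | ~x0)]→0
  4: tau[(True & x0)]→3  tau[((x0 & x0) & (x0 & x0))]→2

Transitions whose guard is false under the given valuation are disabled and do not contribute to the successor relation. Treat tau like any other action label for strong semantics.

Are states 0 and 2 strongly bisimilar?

Answer: NOT BISIMILAR

Analysis:
Bisimulation quotient by refinement:
  round 0: {{0,1,2,3,4}}
  round 1: {{0},{1},{2,4},{3}}
  round 2: {{0},{1},{2},{3},{4}}
5 equivalence class(es) (converged in 3)
[0]={0}  [2]={2}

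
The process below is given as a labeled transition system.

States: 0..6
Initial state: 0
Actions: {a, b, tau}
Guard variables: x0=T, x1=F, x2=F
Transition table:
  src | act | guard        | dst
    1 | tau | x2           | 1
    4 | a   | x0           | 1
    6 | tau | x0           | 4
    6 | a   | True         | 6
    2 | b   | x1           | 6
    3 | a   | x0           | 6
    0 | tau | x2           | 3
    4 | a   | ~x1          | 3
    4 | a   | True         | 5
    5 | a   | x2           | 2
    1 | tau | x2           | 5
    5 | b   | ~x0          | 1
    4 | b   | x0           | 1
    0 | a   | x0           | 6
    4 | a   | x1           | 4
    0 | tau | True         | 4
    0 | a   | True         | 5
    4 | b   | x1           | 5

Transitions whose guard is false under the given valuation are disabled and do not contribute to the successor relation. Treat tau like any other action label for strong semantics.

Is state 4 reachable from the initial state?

After dropping false guards: 10 live edges.
L0 = {0}
L1 = {4,5,6}  total {0,4,5,6}
L2 = {1,3}  total {0,1,3,4,5,6}
Reachable = {0,1,3,4,5,6}
trace reaching 4: tau

Answer: REACHABLE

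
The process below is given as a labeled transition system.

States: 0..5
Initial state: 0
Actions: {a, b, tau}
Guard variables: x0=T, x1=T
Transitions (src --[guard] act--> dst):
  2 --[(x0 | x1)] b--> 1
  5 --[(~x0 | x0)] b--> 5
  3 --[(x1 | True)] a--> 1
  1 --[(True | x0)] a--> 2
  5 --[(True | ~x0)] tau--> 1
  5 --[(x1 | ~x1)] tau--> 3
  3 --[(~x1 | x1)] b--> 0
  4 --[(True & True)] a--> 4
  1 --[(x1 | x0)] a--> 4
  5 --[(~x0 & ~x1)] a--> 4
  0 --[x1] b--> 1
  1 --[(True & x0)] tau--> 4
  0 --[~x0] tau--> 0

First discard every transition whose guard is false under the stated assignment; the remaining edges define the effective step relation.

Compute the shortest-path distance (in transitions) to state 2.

Layered search for 2:
  Layer 0: {0}
  Layer 1: {1}
  Layer 2: {2,4}
first hit 2 at d=2 via b·a

Answer: 2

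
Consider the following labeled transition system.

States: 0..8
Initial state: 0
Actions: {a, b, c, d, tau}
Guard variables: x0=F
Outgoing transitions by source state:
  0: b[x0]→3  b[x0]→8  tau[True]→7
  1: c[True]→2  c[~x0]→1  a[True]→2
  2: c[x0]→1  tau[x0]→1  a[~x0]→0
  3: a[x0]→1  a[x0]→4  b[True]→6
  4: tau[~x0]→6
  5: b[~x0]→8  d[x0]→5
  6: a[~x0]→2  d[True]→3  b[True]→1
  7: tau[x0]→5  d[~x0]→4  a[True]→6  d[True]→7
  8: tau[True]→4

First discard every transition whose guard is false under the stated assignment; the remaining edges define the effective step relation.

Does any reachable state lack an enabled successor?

Answer: DEADLOCK-FREE

Analysis:
R = {0,1,2,3,4,6,7}
  0: tau→7  [1 exit(s)]
  1: a→2  c→1  c→2  [3 exit(s)]
  2: a→0  [1 exit(s)]
  3: b→6  [1 exit(s)]
  4: tau→6  [1 exit(s)]
  6: a→2  b→1  d→3  [3 exit(s)]
  7: a→6  d→4  d→7  [3 exit(s)]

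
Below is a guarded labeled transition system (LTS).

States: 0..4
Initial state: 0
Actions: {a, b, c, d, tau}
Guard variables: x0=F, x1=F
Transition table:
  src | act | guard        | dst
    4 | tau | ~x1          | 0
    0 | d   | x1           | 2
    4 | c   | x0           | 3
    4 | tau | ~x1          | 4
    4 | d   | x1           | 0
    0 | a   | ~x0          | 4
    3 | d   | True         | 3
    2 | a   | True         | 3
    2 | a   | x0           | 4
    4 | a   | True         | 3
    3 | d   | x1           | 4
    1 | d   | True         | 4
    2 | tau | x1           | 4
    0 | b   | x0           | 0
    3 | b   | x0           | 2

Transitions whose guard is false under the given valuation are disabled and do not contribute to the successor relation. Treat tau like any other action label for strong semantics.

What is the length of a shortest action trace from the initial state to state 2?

Answer: UNREACHABLE

Working:
Layered search for 2:
  L0 = {0}
  L1 = {4}
  L2 = {3}
2 never appears.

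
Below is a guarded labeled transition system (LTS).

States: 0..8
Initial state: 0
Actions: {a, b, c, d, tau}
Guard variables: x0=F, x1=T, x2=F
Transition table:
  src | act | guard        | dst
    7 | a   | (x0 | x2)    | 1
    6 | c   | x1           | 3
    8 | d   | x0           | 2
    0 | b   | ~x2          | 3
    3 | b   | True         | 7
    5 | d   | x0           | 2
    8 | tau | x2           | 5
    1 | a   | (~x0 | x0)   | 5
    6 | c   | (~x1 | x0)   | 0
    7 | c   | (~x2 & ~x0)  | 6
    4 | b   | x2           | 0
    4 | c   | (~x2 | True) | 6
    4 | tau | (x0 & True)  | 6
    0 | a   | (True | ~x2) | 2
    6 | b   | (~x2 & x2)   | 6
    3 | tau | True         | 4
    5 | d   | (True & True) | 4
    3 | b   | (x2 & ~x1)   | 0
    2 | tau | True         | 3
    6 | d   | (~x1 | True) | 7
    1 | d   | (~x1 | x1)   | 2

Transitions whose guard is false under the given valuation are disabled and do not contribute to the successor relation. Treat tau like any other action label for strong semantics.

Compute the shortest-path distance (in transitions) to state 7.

Answer: 2

Working:
Layered search for 7:
  Layer 0: {0}
  Layer 1: {2,3}
  Layer 2: {4,7}
depth(7)=2, e.g. b·b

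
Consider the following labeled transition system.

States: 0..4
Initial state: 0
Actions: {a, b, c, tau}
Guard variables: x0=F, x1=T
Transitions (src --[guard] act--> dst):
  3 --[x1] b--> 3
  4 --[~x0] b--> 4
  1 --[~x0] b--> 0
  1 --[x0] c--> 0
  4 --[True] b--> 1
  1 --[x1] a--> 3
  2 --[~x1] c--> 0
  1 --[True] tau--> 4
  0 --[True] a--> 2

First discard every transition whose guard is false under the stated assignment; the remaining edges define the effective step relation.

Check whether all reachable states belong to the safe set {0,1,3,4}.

Allowed set {0,1,3,4}
Reachable = {0,2}
  0: ✓
  2: ✗ unsafe
reach 2 via a — violates

Answer: INVARIANT VIOLATED at state 2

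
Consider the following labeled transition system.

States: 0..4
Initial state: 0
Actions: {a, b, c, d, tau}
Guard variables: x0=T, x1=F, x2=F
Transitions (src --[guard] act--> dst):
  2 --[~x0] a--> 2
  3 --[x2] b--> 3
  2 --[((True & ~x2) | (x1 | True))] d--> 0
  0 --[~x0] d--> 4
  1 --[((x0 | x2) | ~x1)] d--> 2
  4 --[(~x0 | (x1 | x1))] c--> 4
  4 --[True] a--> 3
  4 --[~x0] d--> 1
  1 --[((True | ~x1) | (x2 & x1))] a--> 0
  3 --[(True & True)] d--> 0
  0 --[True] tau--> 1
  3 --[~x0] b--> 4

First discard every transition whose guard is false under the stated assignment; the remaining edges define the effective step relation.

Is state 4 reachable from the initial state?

Answer: UNREACHABLE

Working:
Guard filter leaves 6 enabled edge(s).
L0 = {0}
L1 = {1}  total {0,1}
L2 = {2}  total {0,1,2}
Reachable = {0,1,2}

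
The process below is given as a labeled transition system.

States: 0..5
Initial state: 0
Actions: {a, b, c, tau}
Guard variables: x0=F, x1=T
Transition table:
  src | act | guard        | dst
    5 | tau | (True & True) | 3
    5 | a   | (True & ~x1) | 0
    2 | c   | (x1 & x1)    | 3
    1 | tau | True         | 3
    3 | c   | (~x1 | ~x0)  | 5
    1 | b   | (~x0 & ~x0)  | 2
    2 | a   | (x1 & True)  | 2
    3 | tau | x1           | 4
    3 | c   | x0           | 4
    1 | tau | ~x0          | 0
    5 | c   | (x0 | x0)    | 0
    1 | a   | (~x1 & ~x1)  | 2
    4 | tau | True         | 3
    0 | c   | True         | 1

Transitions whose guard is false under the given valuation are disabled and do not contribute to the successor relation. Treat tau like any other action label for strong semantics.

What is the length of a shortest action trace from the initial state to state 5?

Layered search for 5:
  L0 = {0}
  L1 = {1}
  L2 = {2,3}
  L3 = {4,5}
depth(5)=3, e.g. c·tau·c

Answer: 3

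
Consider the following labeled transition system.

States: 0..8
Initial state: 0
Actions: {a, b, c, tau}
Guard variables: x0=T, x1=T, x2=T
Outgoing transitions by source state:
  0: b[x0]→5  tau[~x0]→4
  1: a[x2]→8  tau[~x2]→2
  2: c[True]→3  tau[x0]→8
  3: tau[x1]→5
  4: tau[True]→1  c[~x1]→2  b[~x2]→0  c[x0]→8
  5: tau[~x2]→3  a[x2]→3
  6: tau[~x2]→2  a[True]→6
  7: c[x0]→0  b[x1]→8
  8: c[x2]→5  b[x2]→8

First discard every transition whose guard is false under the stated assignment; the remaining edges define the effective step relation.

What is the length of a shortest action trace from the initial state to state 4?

BFS to 4:
  Layer 0: {0}
  Layer 1: {5}
  Layer 2: {3}
4 never appears.

Answer: UNREACHABLE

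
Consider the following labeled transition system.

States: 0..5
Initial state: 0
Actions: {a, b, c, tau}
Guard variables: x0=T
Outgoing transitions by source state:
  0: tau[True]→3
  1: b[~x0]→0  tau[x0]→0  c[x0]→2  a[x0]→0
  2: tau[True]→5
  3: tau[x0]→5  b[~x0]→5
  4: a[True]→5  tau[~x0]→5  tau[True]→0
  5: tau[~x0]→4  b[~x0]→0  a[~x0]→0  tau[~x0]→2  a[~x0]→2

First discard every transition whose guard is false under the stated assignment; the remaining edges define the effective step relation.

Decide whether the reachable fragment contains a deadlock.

Answer: DEADLOCK at state 5

Analysis:
Reach set: {0,3,5}
  0: tau→3  [deg 1]
  3: tau→5  [deg 1]
  5: ∅  [no exit]
witness 5: tau·tau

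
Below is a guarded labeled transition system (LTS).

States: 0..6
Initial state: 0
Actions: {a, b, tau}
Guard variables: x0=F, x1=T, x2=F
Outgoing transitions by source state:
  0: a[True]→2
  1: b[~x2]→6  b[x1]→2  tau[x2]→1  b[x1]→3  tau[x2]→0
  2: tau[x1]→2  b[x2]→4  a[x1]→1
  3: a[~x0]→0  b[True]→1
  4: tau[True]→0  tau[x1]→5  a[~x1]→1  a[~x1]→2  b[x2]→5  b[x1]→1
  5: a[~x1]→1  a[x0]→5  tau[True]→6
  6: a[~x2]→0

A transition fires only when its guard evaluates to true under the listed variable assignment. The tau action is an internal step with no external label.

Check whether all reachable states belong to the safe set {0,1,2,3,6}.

Allowed set {0,1,2,3,6}
Reachable = {0,1,2,3,6}
  0: ok
  1: ok
  2: ok
  3: ok
  6: ok

Answer: INVARIANT HOLDS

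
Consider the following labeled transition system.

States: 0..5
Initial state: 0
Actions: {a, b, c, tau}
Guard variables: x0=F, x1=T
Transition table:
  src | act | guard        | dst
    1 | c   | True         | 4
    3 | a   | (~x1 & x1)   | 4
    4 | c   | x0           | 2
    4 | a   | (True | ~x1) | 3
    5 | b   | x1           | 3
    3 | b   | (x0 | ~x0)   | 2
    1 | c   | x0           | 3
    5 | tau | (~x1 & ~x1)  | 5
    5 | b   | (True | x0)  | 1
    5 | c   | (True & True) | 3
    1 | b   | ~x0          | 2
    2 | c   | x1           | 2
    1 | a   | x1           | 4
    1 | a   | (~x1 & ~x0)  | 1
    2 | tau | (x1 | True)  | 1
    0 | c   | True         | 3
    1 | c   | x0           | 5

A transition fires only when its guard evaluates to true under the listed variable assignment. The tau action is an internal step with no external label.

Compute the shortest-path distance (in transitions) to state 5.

Answer: UNREACHABLE

Working:
Breadth-first toward 5:
  Layer 0: {0}
  Layer 1: {3}
  Layer 2: {2}
  Layer 3: {1}
  Layer 4: {4}
5 never appears.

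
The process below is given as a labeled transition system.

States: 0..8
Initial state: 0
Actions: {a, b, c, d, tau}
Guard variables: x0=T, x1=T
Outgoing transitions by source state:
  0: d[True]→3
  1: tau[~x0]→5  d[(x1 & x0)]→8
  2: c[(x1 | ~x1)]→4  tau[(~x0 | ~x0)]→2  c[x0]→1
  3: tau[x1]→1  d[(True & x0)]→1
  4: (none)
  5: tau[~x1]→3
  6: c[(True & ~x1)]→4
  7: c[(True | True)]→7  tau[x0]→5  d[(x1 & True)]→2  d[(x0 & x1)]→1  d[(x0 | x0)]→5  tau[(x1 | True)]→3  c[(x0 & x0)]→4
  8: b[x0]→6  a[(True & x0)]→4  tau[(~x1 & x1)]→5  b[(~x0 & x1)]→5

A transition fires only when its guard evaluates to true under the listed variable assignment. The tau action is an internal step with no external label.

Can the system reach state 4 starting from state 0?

Answer: REACHABLE

Working:
15 transition(s) survive guard evaluation.
Layer 0: {0}
Layer 1: {3}  now seen {0,3}
Layer 2: {1}  now seen {0,1,3}
Layer 3: {8}  now seen {0,1,3,8}
Layer 4: {4,6}  now seen {0,1,3,4,6,8}
Reach set: {0,1,3,4,6,8}
trace reaching 4: d·tau·d·a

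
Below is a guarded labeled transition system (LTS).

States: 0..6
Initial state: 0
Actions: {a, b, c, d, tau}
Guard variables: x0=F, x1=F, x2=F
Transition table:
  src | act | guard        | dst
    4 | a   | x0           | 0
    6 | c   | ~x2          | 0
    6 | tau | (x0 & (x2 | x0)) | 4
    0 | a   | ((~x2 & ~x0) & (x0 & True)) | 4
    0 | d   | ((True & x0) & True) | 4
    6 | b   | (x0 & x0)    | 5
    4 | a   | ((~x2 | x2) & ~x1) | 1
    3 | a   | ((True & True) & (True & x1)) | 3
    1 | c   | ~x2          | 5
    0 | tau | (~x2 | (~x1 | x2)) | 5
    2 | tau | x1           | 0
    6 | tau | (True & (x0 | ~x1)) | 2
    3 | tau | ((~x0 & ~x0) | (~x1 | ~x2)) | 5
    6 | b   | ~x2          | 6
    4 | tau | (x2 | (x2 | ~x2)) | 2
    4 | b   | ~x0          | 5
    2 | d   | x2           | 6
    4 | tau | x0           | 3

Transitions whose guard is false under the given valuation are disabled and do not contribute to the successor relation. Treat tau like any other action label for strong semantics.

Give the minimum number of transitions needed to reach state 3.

Answer: UNREACHABLE

Trace:
Layered search for 3:
  depth 0: {0}
  depth 1: {5}
3 never appears.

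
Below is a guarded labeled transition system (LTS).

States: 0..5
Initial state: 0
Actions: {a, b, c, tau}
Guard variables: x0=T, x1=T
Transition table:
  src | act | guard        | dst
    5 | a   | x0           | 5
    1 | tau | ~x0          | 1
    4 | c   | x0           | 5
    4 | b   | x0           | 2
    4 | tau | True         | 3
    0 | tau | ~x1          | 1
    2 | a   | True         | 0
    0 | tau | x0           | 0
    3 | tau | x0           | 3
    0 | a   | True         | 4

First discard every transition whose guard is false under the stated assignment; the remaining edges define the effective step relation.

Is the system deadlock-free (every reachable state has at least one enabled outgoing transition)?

Answer: DEADLOCK-FREE

Working:
R = {0,2,3,4,5}
  0: a→4  tau→0  [deg 2]
  2: a→0  [deg 1]
  3: tau→3  [deg 1]
  4: b→2  c→5  tau→3  [deg 3]
  5: a→5  [deg 1]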